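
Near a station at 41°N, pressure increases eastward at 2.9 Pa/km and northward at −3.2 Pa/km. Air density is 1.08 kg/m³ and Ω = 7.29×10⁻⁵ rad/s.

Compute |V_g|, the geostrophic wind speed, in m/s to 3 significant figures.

Coriolis parameter at 41°N:
f = 2Ω sin φ = 2 × 7.29×10⁻⁵ × sin 41° = 9.57×10⁻⁵ s⁻¹
Component geostrophic relations (x east, y north):
u_g = −(1/(fρ)) ∂P/∂y,  v_g = (1/(fρ)) ∂P/∂x
u_g = −(−3.2×10⁻³)/(9.57×10⁻⁵ × 1.08) = 31.0 m/s;  v_g = (2.9×10⁻³)/(9.57×10⁻⁵ × 1.08) = 28.1 m/s
|V_g| = √(u_g² + v_g²) = 41.8 m/s

41.8 m/s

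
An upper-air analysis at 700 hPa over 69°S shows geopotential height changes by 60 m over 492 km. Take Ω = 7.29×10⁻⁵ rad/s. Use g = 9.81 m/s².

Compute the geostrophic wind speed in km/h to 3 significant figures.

Coriolis parameter at 69°S:
f = 2Ω sin φ = 2 × 7.29×10⁻⁵ × sin 69° = 1.36×10⁻⁴ s⁻¹
Height gradient: |∂Z/∂n| = 60 m / 492000 m = 1.22×10⁻⁴
On a pressure surface, geostrophic balance gives V_g = (g/f)|∂Z/∂n|:
V_g = 9.81 × 1.22×10⁻⁴ / 1.36×10⁻⁴ = 8.79 m/s
Converting: 8.79 m/s × 3.6 = 31.6 km/h

31.6 km/h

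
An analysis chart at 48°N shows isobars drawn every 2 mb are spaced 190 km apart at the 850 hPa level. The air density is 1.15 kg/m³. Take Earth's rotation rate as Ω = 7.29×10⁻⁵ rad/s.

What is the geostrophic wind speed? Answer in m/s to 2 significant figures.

8.4 m/s

Coriolis parameter at 48°N:
f = 2Ω sin φ = 2 × 7.29×10⁻⁵ × sin 48° = 1.08×10⁻⁴ s⁻¹
Pressure gradient: |∂P/∂n| = 200 Pa / 190000 m = 1.05×10⁻³ Pa/m
Geostrophic balance (pressure-gradient force = Coriolis force):
V_g = (1/(fρ)) |∂P/∂n| = 1.05×10⁻³ / (1.08×10⁻⁴ × 1.15) = 8.45 m/s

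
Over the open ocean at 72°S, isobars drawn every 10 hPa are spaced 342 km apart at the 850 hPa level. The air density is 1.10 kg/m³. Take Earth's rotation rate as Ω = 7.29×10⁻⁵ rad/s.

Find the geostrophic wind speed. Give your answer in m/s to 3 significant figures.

19.2 m/s

Coriolis parameter at 72°S:
f = 2Ω sin φ = 2 × 7.29×10⁻⁵ × sin 72° = 1.39×10⁻⁴ s⁻¹
Pressure gradient: |∂P/∂n| = 1000 Pa / 342000 m = 2.92×10⁻³ Pa/m
Geostrophic balance (pressure-gradient force = Coriolis force):
V_g = (1/(fρ)) |∂P/∂n| = 2.92×10⁻³ / (1.39×10⁻⁴ × 1.10) = 19.2 m/s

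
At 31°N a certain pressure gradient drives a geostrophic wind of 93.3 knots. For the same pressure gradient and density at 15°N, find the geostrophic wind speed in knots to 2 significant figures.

With the same pressure gradient and density, V_g ∝ 1/f ∝ 1/sin φ.
V₂ = V₁ · sin φ₁ / sin φ₂ = 93.3 × sin 31° / sin 15°
V₂ = 93.3 × 0.5150/0.2588 = 190 knots

190 knots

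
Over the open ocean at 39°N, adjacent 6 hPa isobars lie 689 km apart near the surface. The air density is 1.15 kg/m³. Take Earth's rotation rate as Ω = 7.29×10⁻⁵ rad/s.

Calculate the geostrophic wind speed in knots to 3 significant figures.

16.0 knots

Coriolis parameter at 39°N:
f = 2Ω sin φ = 2 × 7.29×10⁻⁵ × sin 39° = 9.18×10⁻⁵ s⁻¹
Pressure gradient: |∂P/∂n| = 600 Pa / 689000 m = 8.71×10⁻⁴ Pa/m
Geostrophic balance (pressure-gradient force = Coriolis force):
V_g = (1/(fρ)) |∂P/∂n| = 8.71×10⁻⁴ / (9.18×10⁻⁵ × 1.15) = 8.25 m/s
Converting: 8.25 m/s × 1.944 = 16.0 knots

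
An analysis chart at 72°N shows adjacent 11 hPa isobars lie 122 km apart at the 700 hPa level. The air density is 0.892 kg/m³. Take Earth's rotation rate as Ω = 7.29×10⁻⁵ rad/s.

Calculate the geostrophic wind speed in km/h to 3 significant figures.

Coriolis parameter at 72°N:
f = 2Ω sin φ = 2 × 7.29×10⁻⁵ × sin 72° = 1.39×10⁻⁴ s⁻¹
Pressure gradient: |∂P/∂n| = 1100 Pa / 122000 m = 9.02×10⁻³ Pa/m
Geostrophic balance (pressure-gradient force = Coriolis force):
V_g = (1/(fρ)) |∂P/∂n| = 9.02×10⁻³ / (1.39×10⁻⁴ × 0.892) = 72.9 m/s
Converting: 72.9 m/s × 3.6 = 262 km/h

262 km/h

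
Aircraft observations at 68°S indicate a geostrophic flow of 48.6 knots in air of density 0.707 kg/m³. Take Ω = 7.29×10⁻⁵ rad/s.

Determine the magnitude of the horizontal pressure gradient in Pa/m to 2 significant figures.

Coriolis parameter at 68°S:
f = 2Ω sin φ = 2 × 7.29×10⁻⁵ × sin 68° = 1.35×10⁻⁴ s⁻¹
Wind speed in SI: 48.6 knots = 25.0 m/s
Geostrophic balance rearranged: |∂P/∂n| = f ρ V_g
|∂P/∂n| = 1.35×10⁻⁴ × 0.707 × 25.0 = 2.39×10⁻³ Pa/m

2.4×10⁻³ Pa/m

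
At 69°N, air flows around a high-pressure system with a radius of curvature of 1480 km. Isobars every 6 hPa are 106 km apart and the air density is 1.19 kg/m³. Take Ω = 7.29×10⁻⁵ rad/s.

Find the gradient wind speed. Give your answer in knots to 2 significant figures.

Coriolis parameter at 69°N:
f = 2Ω sin φ = 2 × 7.29×10⁻⁵ × sin 69° = 1.36×10⁻⁴ s⁻¹
Pressure gradient: |∂P/∂n| = 600 Pa / 106000 m = 5.66×10⁻³ Pa/m
Geostrophic speed: V_g = |∂P/∂n|/(fρ) = 5.66×10⁻³/(1.36×10⁻⁴ × 1.19) = 34.9 m/s
Around a high, pressure-gradient force acts outward with centrifugal, so Coriolis balances both:
fV = (1/ρ)|∂P/∂n| + V²/R  →  V² − fR·V + fR·V_g = 0
With fR = 1.36×10⁻⁴ × 1480×10³ m = 201 m/s:
V = [fR − √((fR)² − 4 fR V_g)]/2 = [201 − √(201² − 4×201×34.9)]/2 = 45 m/s
Supergeostrophic (V > V_g = 34.9 m/s), as expected around a high.
Converting: 45 m/s × 1.944 = 87 knots

87 knots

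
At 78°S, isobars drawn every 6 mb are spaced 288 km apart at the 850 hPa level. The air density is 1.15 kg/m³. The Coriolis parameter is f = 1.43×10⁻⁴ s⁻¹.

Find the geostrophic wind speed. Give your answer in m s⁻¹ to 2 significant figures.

13 m s⁻¹

Pressure gradient: |∂P/∂n| = 600 Pa / 288000 m = 2.08×10⁻³ Pa/m
Geostrophic balance (pressure-gradient force = Coriolis force):
V_g = (1/(fρ)) |∂P/∂n| = 2.08×10⁻³ / (1.43×10⁻⁴ × 1.15) = 12.7 m/s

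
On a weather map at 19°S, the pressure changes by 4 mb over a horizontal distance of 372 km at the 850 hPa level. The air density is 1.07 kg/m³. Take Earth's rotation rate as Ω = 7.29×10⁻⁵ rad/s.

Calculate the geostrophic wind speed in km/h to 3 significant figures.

76.2 km/h

Coriolis parameter at 19°S:
f = 2Ω sin φ = 2 × 7.29×10⁻⁵ × sin 19° = 4.75×10⁻⁵ s⁻¹
Pressure gradient: |∂P/∂n| = 400 Pa / 372000 m = 1.08×10⁻³ Pa/m
Geostrophic balance (pressure-gradient force = Coriolis force):
V_g = (1/(fρ)) |∂P/∂n| = 1.08×10⁻³ / (4.75×10⁻⁵ × 1.07) = 21.2 m/s
Converting: 21.2 m/s × 3.6 = 76.2 km/h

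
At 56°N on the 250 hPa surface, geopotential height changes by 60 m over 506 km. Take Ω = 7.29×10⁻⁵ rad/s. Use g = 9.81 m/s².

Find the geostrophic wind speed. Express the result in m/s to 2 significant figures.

Coriolis parameter at 56°N:
f = 2Ω sin φ = 2 × 7.29×10⁻⁵ × sin 56° = 1.21×10⁻⁴ s⁻¹
Height gradient: |∂Z/∂n| = 60 m / 506000 m = 1.19×10⁻⁴
On a pressure surface, geostrophic balance gives V_g = (g/f)|∂Z/∂n|:
V_g = 9.81 × 1.19×10⁻⁴ / 1.21×10⁻⁴ = 9.62 m/s

9.6 m/s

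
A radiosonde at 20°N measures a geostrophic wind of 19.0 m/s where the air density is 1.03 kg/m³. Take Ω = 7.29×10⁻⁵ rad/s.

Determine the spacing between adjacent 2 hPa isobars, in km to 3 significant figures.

205 km

Coriolis parameter at 20°N:
f = 2Ω sin φ = 2 × 7.29×10⁻⁵ × sin 20° = 4.99×10⁻⁵ s⁻¹
Geostrophic balance rearranged: |∂P/∂n| = f ρ V_g
|∂P/∂n| = 4.99×10⁻⁵ × 1.03 × 19.0 = 9.76×10⁻⁴ Pa/m
Isobar spacing: Δn = ΔP/|∂P/∂n| = 200 Pa / 9.76×10⁻⁴ Pa/m = 204942 m ≈ 205 km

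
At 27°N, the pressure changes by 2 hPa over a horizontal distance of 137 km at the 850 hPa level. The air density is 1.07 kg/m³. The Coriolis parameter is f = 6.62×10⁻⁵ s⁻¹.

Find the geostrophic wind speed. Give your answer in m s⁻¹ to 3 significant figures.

Pressure gradient: |∂P/∂n| = 200 Pa / 137000 m = 1.46×10⁻³ Pa/m
Geostrophic balance (pressure-gradient force = Coriolis force):
V_g = (1/(fρ)) |∂P/∂n| = 1.46×10⁻³ / (6.62×10⁻⁵ × 1.07) = 20.6 m/s

20.6 m s⁻¹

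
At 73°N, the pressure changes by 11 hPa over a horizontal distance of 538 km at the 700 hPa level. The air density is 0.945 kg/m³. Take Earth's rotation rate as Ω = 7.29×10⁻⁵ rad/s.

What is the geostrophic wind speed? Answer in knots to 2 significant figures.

30 knots

Coriolis parameter at 73°N:
f = 2Ω sin φ = 2 × 7.29×10⁻⁵ × sin 73° = 1.39×10⁻⁴ s⁻¹
Pressure gradient: |∂P/∂n| = 1100 Pa / 538000 m = 2.04×10⁻³ Pa/m
Geostrophic balance (pressure-gradient force = Coriolis force):
V_g = (1/(fρ)) |∂P/∂n| = 2.04×10⁻³ / (1.39×10⁻⁴ × 0.945) = 15.5 m/s
Converting: 15.5 m/s × 1.944 = 30 knots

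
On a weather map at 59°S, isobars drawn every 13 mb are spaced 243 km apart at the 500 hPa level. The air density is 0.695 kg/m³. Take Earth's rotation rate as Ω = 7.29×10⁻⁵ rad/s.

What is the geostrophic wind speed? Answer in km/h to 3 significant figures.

Coriolis parameter at 59°S:
f = 2Ω sin φ = 2 × 7.29×10⁻⁵ × sin 59° = 1.25×10⁻⁴ s⁻¹
Pressure gradient: |∂P/∂n| = 1300 Pa / 243000 m = 5.35×10⁻³ Pa/m
Geostrophic balance (pressure-gradient force = Coriolis force):
V_g = (1/(fρ)) |∂P/∂n| = 5.35×10⁻³ / (1.25×10⁻⁴ × 0.695) = 61.6 m/s
Converting: 61.6 m/s × 3.6 = 222 km/h

222 km/h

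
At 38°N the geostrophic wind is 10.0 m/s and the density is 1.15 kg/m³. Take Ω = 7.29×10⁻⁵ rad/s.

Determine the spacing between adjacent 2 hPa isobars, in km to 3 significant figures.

Coriolis parameter at 38°N:
f = 2Ω sin φ = 2 × 7.29×10⁻⁵ × sin 38° = 8.98×10⁻⁵ s⁻¹
Geostrophic balance rearranged: |∂P/∂n| = f ρ V_g
|∂P/∂n| = 8.98×10⁻⁵ × 1.15 × 10.0 = 1.03×10⁻³ Pa/m
Isobar spacing: Δn = ΔP/|∂P/∂n| = 200 Pa / 1.03×10⁻³ Pa/m = 193746 m ≈ 194 km

194 km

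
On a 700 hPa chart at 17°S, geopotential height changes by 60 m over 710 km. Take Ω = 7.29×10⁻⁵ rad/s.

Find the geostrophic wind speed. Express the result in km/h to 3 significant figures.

Coriolis parameter at 17°S:
f = 2Ω sin φ = 2 × 7.29×10⁻⁵ × sin 17° = 4.26×10⁻⁵ s⁻¹
Height gradient: |∂Z/∂n| = 60 m / 710000 m = 8.45×10⁻⁵
On a pressure surface, geostrophic balance gives V_g = (g/f)|∂Z/∂n|:
V_g = 9.81 × 8.45×10⁻⁵ / 4.26×10⁻⁵ = 19.4 m/s
Converting: 19.4 m/s × 3.6 = 70.0 km/h

70.0 km/h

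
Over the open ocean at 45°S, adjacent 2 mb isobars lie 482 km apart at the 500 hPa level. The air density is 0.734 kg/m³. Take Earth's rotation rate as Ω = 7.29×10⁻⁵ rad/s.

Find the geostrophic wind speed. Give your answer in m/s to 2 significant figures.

Coriolis parameter at 45°S:
f = 2Ω sin φ = 2 × 7.29×10⁻⁵ × sin 45° = 1.03×10⁻⁴ s⁻¹
Pressure gradient: |∂P/∂n| = 200 Pa / 482000 m = 4.15×10⁻⁴ Pa/m
Geostrophic balance (pressure-gradient force = Coriolis force):
V_g = (1/(fρ)) |∂P/∂n| = 4.15×10⁻⁴ / (1.03×10⁻⁴ × 0.734) = 5.48 m/s

5.5 m/s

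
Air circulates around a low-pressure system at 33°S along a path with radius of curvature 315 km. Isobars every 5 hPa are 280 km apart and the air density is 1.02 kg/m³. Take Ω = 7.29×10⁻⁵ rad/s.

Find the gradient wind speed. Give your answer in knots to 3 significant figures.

27.4 knots

Coriolis parameter at 33°S:
f = 2Ω sin φ = 2 × 7.29×10⁻⁵ × sin 33° = 7.94×10⁻⁵ s⁻¹
Pressure gradient: |∂P/∂n| = 500 Pa / 280000 m = 1.79×10⁻³ Pa/m
Geostrophic speed: V_g = |∂P/∂n|/(fρ) = 1.79×10⁻³/(7.94×10⁻⁵ × 1.02) = 22.0 m/s
Around a low, centrifugal force acts outward with Coriolis, so pressure-gradient force balances both:
(1/ρ)|∂P/∂n| = fV + V²/R  →  V² + fR·V − fR·V_g = 0
With fR = 7.94×10⁻⁵ × 315×10³ m = 25.0 m/s:
V = [−fR + √((fR)² + 4 fR V_g)]/2 = [−25.0 + √(25.0² + 4×25.0×22)]/2 = 14.1 m/s
Subgeostrophic (V < V_g = 22 m/s), as expected around a low.
Converting: 14.1 m/s × 1.944 = 27.4 knots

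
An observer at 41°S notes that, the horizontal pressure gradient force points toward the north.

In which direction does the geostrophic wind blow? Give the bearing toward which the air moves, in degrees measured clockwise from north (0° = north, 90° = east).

270°

The pressure-gradient force points toward the north (bearing 000°).
Geostrophic balance: in the Southern Hemisphere the Coriolis force deflects motion to the left, so the geostrophic wind blows 90° to the left of the pressure-gradient force (low pressure on the right).
Rotating 000° by 90° counterclockwise gives 270° — the wind blows toward the west.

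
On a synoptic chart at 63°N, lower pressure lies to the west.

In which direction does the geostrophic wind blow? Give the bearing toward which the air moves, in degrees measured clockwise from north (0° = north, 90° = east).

The pressure-gradient force points toward the west (bearing 270°).
Geostrophic balance: in the Northern Hemisphere the Coriolis force deflects motion to the right, so the geostrophic wind blows 90° to the right of the pressure-gradient force (low pressure on the left).
Rotating 270° by 90° clockwise gives 000° — the wind blows toward the north.

000°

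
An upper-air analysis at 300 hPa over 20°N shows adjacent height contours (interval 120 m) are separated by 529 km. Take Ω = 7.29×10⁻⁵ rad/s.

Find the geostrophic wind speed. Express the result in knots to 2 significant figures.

87 knots

Coriolis parameter at 20°N:
f = 2Ω sin φ = 2 × 7.29×10⁻⁵ × sin 20° = 4.99×10⁻⁵ s⁻¹
Height gradient: |∂Z/∂n| = 120 m / 529000 m = 2.27×10⁻⁴
On a pressure surface, geostrophic balance gives V_g = (g/f)|∂Z/∂n|:
V_g = 9.81 × 2.27×10⁻⁴ / 4.99×10⁻⁵ = 44.6 m/s
Converting: 44.6 m/s × 1.944 = 87 knots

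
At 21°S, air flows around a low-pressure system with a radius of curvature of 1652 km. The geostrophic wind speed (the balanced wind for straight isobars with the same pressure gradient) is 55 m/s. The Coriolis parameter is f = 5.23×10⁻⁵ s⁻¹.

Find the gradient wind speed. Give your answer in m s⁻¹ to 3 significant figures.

38.2 m s⁻¹

Around a low, centrifugal force acts outward with Coriolis, so pressure-gradient force balances both:
(1/ρ)|∂P/∂n| = fV + V²/R  →  V² + fR·V − fR·V_g = 0
With fR = 5.23×10⁻⁵ × 1652×10³ m = 86.4 m/s:
V = [−fR + √((fR)² + 4 fR V_g)]/2 = [−86.4 + √(86.4² + 4×86.4×55)]/2 = 38.2 m/s
Subgeostrophic (V < V_g = 55 m/s), as expected around a low.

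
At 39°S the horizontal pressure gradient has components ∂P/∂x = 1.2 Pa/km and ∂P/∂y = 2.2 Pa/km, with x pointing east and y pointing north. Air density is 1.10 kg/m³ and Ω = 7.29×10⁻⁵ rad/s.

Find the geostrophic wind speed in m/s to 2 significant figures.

25 m/s

Coriolis parameter at 39°S:
f = 2Ω sin φ = 2 × 7.29×10⁻⁵ × sin 39° = 9.18×10⁻⁵ s⁻¹
In the Southern Hemisphere f is negative: f = −9.18×10⁻⁵ s⁻¹.
Component geostrophic relations (x east, y north):
u_g = −(1/(fρ)) ∂P/∂y,  v_g = (1/(fρ)) ∂P/∂x
u_g = −(2.2×10⁻³)/(−9.18×10⁻⁵ × 1.10) = 21.8 m/s;  v_g = (1.2×10⁻³)/(−9.18×10⁻⁵ × 1.10) = −11.9 m/s
|V_g| = √(u_g² + v_g²) = 24.8 m/s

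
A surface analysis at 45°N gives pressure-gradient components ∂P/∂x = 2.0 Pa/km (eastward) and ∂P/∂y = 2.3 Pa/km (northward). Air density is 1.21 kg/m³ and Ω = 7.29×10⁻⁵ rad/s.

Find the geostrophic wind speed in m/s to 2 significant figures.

Coriolis parameter at 45°N:
f = 2Ω sin φ = 2 × 7.29×10⁻⁵ × sin 45° = 1.03×10⁻⁴ s⁻¹
Component geostrophic relations (x east, y north):
u_g = −(1/(fρ)) ∂P/∂y,  v_g = (1/(fρ)) ∂P/∂x
u_g = −(2.3×10⁻³)/(1.03×10⁻⁴ × 1.21) = −18.4 m/s;  v_g = (2.0×10⁻³)/(1.03×10⁻⁴ × 1.21) = 16.0 m/s
|V_g| = √(u_g² + v_g²) = 24.4 m/s

24 m/s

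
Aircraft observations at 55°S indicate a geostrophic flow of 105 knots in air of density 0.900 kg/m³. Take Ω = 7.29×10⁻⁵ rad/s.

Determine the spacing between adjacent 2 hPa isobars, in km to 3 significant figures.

Coriolis parameter at 55°S:
f = 2Ω sin φ = 2 × 7.29×10⁻⁵ × sin 55° = 1.19×10⁻⁴ s⁻¹
Wind speed in SI: 105 knots = 54.0 m/s
Geostrophic balance rearranged: |∂P/∂n| = f ρ V_g
|∂P/∂n| = 1.19×10⁻⁴ × 0.900 × 54.0 = 5.81×10⁻³ Pa/m
Isobar spacing: Δn = ΔP/|∂P/∂n| = 200 Pa / 5.81×10⁻³ Pa/m = 34446 m ≈ 34.4 km

34.4 km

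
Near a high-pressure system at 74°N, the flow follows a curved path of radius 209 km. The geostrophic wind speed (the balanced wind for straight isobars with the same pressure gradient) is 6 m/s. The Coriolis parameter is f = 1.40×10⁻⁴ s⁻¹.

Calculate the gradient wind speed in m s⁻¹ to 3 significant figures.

8.43 m s⁻¹

Around a high, pressure-gradient force acts outward with centrifugal, so Coriolis balances both:
fV = (1/ρ)|∂P/∂n| + V²/R  →  V² − fR·V + fR·V_g = 0
With fR = 1.40×10⁻⁴ × 209×10³ m = 29.3 m/s:
V = [fR − √((fR)² − 4 fR V_g)]/2 = [29.3 − √(29.3² − 4×29.3×6)]/2 = 8.43 m/s
Supergeostrophic (V > V_g = 6 m/s), as expected around a high.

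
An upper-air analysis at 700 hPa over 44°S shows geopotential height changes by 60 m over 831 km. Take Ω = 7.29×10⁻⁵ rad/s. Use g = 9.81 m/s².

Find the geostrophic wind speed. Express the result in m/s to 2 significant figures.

Coriolis parameter at 44°S:
f = 2Ω sin φ = 2 × 7.29×10⁻⁵ × sin 44° = 1.01×10⁻⁴ s⁻¹
Height gradient: |∂Z/∂n| = 60 m / 831000 m = 7.22×10⁻⁵
On a pressure surface, geostrophic balance gives V_g = (g/f)|∂Z/∂n|:
V_g = 9.81 × 7.22×10⁻⁵ / 1.01×10⁻⁴ = 6.99 m/s

7.0 m/s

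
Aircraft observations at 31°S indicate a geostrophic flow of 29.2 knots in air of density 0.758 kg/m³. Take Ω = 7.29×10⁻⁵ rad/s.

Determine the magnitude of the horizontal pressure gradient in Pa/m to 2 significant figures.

Coriolis parameter at 31°S:
f = 2Ω sin φ = 2 × 7.29×10⁻⁵ × sin 31° = 7.51×10⁻⁵ s⁻¹
Wind speed in SI: 29.2 knots = 15.0 m/s
Geostrophic balance rearranged: |∂P/∂n| = f ρ V_g
|∂P/∂n| = 7.51×10⁻⁵ × 0.758 × 15.0 = 8.55×10⁻⁴ Pa/m

8.6×10⁻⁴ Pa/m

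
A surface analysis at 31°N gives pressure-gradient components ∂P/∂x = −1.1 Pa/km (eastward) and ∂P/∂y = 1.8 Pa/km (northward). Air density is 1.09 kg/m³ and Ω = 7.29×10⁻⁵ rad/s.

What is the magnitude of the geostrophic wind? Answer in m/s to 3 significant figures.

25.8 m/s

Coriolis parameter at 31°N:
f = 2Ω sin φ = 2 × 7.29×10⁻⁵ × sin 31° = 7.51×10⁻⁵ s⁻¹
Component geostrophic relations (x east, y north):
u_g = −(1/(fρ)) ∂P/∂y,  v_g = (1/(fρ)) ∂P/∂x
u_g = −(1.8×10⁻³)/(7.51×10⁻⁵ × 1.09) = −22.0 m/s;  v_g = (−1.1×10⁻³)/(7.51×10⁻⁵ × 1.09) = −13.4 m/s
|V_g| = √(u_g² + v_g²) = 25.8 m/s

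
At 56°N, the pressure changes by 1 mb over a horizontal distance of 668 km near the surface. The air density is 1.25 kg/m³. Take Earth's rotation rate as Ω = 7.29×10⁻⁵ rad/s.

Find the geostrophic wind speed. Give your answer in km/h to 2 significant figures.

3.6 km/h

Coriolis parameter at 56°N:
f = 2Ω sin φ = 2 × 7.29×10⁻⁵ × sin 56° = 1.21×10⁻⁴ s⁻¹
Pressure gradient: |∂P/∂n| = 100 Pa / 668000 m = 1.50×10⁻⁴ Pa/m
Geostrophic balance (pressure-gradient force = Coriolis force):
V_g = (1/(fρ)) |∂P/∂n| = 1.50×10⁻⁴ / (1.21×10⁻⁴ × 1.25) = 0.991 m/s
Converting: 0.991 m/s × 3.6 = 3.6 km/h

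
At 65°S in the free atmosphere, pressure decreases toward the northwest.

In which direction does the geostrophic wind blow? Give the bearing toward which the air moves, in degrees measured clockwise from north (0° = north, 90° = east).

The pressure-gradient force points toward the northwest (bearing 315°).
Geostrophic balance: in the Southern Hemisphere the Coriolis force deflects motion to the left, so the geostrophic wind blows 90° to the left of the pressure-gradient force (low pressure on the right).
Rotating 315° by 90° counterclockwise gives 225° — the wind blows toward the southwest.

225°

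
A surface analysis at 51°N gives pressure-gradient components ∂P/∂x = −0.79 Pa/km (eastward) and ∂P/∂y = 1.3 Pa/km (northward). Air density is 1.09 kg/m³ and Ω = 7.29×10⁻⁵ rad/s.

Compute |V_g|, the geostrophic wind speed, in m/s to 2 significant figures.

12 m/s

Coriolis parameter at 51°N:
f = 2Ω sin φ = 2 × 7.29×10⁻⁵ × sin 51° = 1.13×10⁻⁴ s⁻¹
Component geostrophic relations (x east, y north):
u_g = −(1/(fρ)) ∂P/∂y,  v_g = (1/(fρ)) ∂P/∂x
u_g = −(1.3×10⁻³)/(1.13×10⁻⁴ × 1.09) = −10.5 m/s;  v_g = (−0.79×10⁻³)/(1.13×10⁻⁴ × 1.09) = −6.40 m/s
|V_g| = √(u_g² + v_g²) = 12.3 m/s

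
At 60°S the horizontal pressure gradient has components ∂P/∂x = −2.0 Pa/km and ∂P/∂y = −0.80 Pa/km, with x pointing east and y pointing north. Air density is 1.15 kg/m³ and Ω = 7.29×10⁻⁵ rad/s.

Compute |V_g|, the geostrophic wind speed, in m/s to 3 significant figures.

14.8 m/s

Coriolis parameter at 60°S:
f = 2Ω sin φ = 2 × 7.29×10⁻⁵ × sin 60° = 1.26×10⁻⁴ s⁻¹
In the Southern Hemisphere f is negative: f = −1.26×10⁻⁴ s⁻¹.
Component geostrophic relations (x east, y north):
u_g = −(1/(fρ)) ∂P/∂y,  v_g = (1/(fρ)) ∂P/∂x
u_g = −(−0.80×10⁻³)/(−1.26×10⁻⁴ × 1.15) = −5.51 m/s;  v_g = (−2.0×10⁻³)/(−1.26×10⁻⁴ × 1.15) = 13.8 m/s
|V_g| = √(u_g² + v_g²) = 14.8 m/s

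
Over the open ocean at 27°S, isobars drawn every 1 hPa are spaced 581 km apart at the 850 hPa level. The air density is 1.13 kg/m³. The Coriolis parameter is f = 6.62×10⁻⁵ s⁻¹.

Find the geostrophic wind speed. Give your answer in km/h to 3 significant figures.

Pressure gradient: |∂P/∂n| = 100 Pa / 581000 m = 1.72×10⁻⁴ Pa/m
Geostrophic balance (pressure-gradient force = Coriolis force):
V_g = (1/(fρ)) |∂P/∂n| = 1.72×10⁻⁴ / (6.62×10⁻⁵ × 1.13) = 2.30 m/s
Converting: 2.30 m/s × 3.6 = 8.28 km/h

8.28 km/h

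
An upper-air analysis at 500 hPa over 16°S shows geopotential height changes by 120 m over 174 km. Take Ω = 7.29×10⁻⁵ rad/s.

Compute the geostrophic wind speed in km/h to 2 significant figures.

610 km/h

Coriolis parameter at 16°S:
f = 2Ω sin φ = 2 × 7.29×10⁻⁵ × sin 16° = 4.02×10⁻⁵ s⁻¹
Height gradient: |∂Z/∂n| = 120 m / 174000 m = 6.90×10⁻⁴
On a pressure surface, geostrophic balance gives V_g = (g/f)|∂Z/∂n|:
V_g = 9.81 × 6.90×10⁻⁴ / 4.02×10⁻⁵ = 168 m/s
Converting: 168 m/s × 3.6 = 610 km/h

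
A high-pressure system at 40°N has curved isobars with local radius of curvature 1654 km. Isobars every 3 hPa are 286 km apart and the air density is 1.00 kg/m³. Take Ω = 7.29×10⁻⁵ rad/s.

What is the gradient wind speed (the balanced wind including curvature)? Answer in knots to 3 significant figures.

23.6 knots

Coriolis parameter at 40°N:
f = 2Ω sin φ = 2 × 7.29×10⁻⁵ × sin 40° = 9.37×10⁻⁵ s⁻¹
Pressure gradient: |∂P/∂n| = 300 Pa / 286000 m = 1.05×10⁻³ Pa/m
Geostrophic speed: V_g = |∂P/∂n|/(fρ) = 1.05×10⁻³/(9.37×10⁻⁵ × 1.00) = 11.2 m/s
Around a high, pressure-gradient force acts outward with centrifugal, so Coriolis balances both:
fV = (1/ρ)|∂P/∂n| + V²/R  →  V² − fR·V + fR·V_g = 0
With fR = 9.37×10⁻⁵ × 1654×10³ m = 155 m/s:
V = [fR − √((fR)² − 4 fR V_g)]/2 = [155 − √(155² − 4×155×11.2)]/2 = 12.1 m/s
Supergeostrophic (V > V_g = 11.2 m/s), as expected around a high.
Converting: 12.1 m/s × 1.944 = 23.6 knots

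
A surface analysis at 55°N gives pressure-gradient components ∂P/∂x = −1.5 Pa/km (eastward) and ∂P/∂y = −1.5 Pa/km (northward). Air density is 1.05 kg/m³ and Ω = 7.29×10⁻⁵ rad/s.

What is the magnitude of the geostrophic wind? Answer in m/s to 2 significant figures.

17 m/s

Coriolis parameter at 55°N:
f = 2Ω sin φ = 2 × 7.29×10⁻⁵ × sin 55° = 1.19×10⁻⁴ s⁻¹
Component geostrophic relations (x east, y north):
u_g = −(1/(fρ)) ∂P/∂y,  v_g = (1/(fρ)) ∂P/∂x
u_g = −(−1.5×10⁻³)/(1.19×10⁻⁴ × 1.05) = 12.0 m/s;  v_g = (−1.5×10⁻³)/(1.19×10⁻⁴ × 1.05) = −12.0 m/s
|V_g| = √(u_g² + v_g²) = 16.9 m/s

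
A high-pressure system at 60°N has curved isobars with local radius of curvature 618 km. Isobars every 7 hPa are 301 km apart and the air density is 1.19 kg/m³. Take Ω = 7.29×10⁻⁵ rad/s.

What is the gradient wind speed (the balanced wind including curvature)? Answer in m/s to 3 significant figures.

Coriolis parameter at 60°N:
f = 2Ω sin φ = 2 × 7.29×10⁻⁵ × sin 60° = 1.26×10⁻⁴ s⁻¹
Pressure gradient: |∂P/∂n| = 700 Pa / 301000 m = 2.33×10⁻³ Pa/m
Geostrophic speed: V_g = |∂P/∂n|/(fρ) = 2.33×10⁻³/(1.26×10⁻⁴ × 1.19) = 15.5 m/s
Around a high, pressure-gradient force acts outward with centrifugal, so Coriolis balances both:
fV = (1/ρ)|∂P/∂n| + V²/R  →  V² − fR·V + fR·V_g = 0
With fR = 1.26×10⁻⁴ × 618×10³ m = 78.0 m/s:
V = [fR − √((fR)² − 4 fR V_g)]/2 = [78.0 − √(78.0² − 4×78.0×15.5)]/2 = 21.3 m/s
Supergeostrophic (V > V_g = 15.5 m/s), as expected around a high.

21.3 m/s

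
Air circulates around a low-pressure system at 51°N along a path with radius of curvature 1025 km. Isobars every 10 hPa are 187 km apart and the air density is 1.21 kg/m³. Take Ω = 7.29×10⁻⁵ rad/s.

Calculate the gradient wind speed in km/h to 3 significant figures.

Coriolis parameter at 51°N:
f = 2Ω sin φ = 2 × 7.29×10⁻⁵ × sin 51° = 1.13×10⁻⁴ s⁻¹
Pressure gradient: |∂P/∂n| = 1000 Pa / 187000 m = 5.35×10⁻³ Pa/m
Geostrophic speed: V_g = |∂P/∂n|/(fρ) = 5.35×10⁻³/(1.13×10⁻⁴ × 1.21) = 39.0 m/s
Around a low, centrifugal force acts outward with Coriolis, so pressure-gradient force balances both:
(1/ρ)|∂P/∂n| = fV + V²/R  →  V² + fR·V − fR·V_g = 0
With fR = 1.13×10⁻⁴ × 1025×10³ m = 116 m/s:
V = [−fR + √((fR)² + 4 fR V_g)]/2 = [−116 + √(116² + 4×116×39)]/2 = 30.8 m/s
Subgeostrophic (V < V_g = 39 m/s), as expected around a low.
Converting: 30.8 m/s × 3.6 = 111 km/h

111 km/h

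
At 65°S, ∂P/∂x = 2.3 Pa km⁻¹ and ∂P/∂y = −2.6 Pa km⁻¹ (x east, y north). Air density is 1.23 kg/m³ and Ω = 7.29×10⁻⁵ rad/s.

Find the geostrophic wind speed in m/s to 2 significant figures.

Coriolis parameter at 65°S:
f = 2Ω sin φ = 2 × 7.29×10⁻⁵ × sin 65° = 1.32×10⁻⁴ s⁻¹
In the Southern Hemisphere f is negative: f = −1.32×10⁻⁴ s⁻¹.
Component geostrophic relations (x east, y north):
u_g = −(1/(fρ)) ∂P/∂y,  v_g = (1/(fρ)) ∂P/∂x
u_g = −(−2.6×10⁻³)/(−1.32×10⁻⁴ × 1.23) = −16.0 m/s;  v_g = (2.3×10⁻³)/(−1.32×10⁻⁴ × 1.23) = −14.2 m/s
|V_g| = √(u_g² + v_g²) = 21.4 m/s

21 m/s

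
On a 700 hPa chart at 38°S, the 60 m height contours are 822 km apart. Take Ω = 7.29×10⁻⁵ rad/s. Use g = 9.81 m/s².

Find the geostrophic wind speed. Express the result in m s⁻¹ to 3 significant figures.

Coriolis parameter at 38°S:
f = 2Ω sin φ = 2 × 7.29×10⁻⁵ × sin 38° = 8.98×10⁻⁵ s⁻¹
Height gradient: |∂Z/∂n| = 60 m / 822000 m = 7.30×10⁻⁵
On a pressure surface, geostrophic balance gives V_g = (g/f)|∂Z/∂n|:
V_g = 9.81 × 7.30×10⁻⁵ / 8.98×10⁻⁵ = 7.98 m/s

7.98 m s⁻¹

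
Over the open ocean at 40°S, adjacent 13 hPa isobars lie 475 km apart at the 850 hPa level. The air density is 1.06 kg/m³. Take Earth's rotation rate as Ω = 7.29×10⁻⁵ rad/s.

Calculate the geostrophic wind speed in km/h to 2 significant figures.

99 km/h

Coriolis parameter at 40°S:
f = 2Ω sin φ = 2 × 7.29×10⁻⁵ × sin 40° = 9.37×10⁻⁵ s⁻¹
Pressure gradient: |∂P/∂n| = 1300 Pa / 475000 m = 2.74×10⁻³ Pa/m
Geostrophic balance (pressure-gradient force = Coriolis force):
V_g = (1/(fρ)) |∂P/∂n| = 2.74×10⁻³ / (9.37×10⁻⁵ × 1.06) = 27.5 m/s
Converting: 27.5 m/s × 3.6 = 99 km/h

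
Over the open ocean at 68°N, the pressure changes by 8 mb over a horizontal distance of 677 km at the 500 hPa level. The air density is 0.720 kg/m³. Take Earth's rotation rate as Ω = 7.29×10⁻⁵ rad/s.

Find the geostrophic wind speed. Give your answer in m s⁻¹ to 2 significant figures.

12 m s⁻¹

Coriolis parameter at 68°N:
f = 2Ω sin φ = 2 × 7.29×10⁻⁵ × sin 68° = 1.35×10⁻⁴ s⁻¹
Pressure gradient: |∂P/∂n| = 800 Pa / 677000 m = 1.18×10⁻³ Pa/m
Geostrophic balance (pressure-gradient force = Coriolis force):
V_g = (1/(fρ)) |∂P/∂n| = 1.18×10⁻³ / (1.35×10⁻⁴ × 0.720) = 12.1 m/s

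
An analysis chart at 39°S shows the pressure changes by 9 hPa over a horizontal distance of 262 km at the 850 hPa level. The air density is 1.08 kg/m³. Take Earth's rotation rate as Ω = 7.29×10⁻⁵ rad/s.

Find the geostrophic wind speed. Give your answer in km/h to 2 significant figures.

Coriolis parameter at 39°S:
f = 2Ω sin φ = 2 × 7.29×10⁻⁵ × sin 39° = 9.18×10⁻⁵ s⁻¹
Pressure gradient: |∂P/∂n| = 900 Pa / 262000 m = 3.44×10⁻³ Pa/m
Geostrophic balance (pressure-gradient force = Coriolis force):
V_g = (1/(fρ)) |∂P/∂n| = 3.44×10⁻³ / (9.18×10⁻⁵ × 1.08) = 34.7 m/s
Converting: 34.7 m/s × 3.6 = 120 km/h

120 km/h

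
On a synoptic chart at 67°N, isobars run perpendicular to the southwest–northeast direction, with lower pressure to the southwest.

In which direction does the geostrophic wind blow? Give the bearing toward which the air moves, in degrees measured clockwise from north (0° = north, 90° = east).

The pressure-gradient force points toward the southwest (bearing 225°).
Geostrophic balance: in the Northern Hemisphere the Coriolis force deflects motion to the right, so the geostrophic wind blows 90° to the right of the pressure-gradient force (low pressure on the left).
Rotating 225° by 90° clockwise gives 315° — the wind blows toward the northwest.

315°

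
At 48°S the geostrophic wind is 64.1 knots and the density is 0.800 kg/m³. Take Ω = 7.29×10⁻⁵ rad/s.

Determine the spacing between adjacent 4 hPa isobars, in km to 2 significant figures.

Coriolis parameter at 48°S:
f = 2Ω sin φ = 2 × 7.29×10⁻⁵ × sin 48° = 1.08×10⁻⁴ s⁻¹
Wind speed in SI: 64.1 knots = 33.0 m/s
Geostrophic balance rearranged: |∂P/∂n| = f ρ V_g
|∂P/∂n| = 1.08×10⁻⁴ × 0.800 × 33.0 = 2.86×10⁻³ Pa/m
Isobar spacing: Δn = ΔP/|∂P/∂n| = 400 Pa / 2.86×10⁻³ Pa/m = 139940 m ≈ 140 km

140 km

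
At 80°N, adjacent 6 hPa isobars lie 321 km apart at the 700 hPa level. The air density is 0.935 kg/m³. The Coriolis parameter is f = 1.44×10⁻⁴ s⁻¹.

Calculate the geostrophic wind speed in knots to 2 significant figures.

27 knots

Pressure gradient: |∂P/∂n| = 600 Pa / 321000 m = 1.87×10⁻³ Pa/m
Geostrophic balance (pressure-gradient force = Coriolis force):
V_g = (1/(fρ)) |∂P/∂n| = 1.87×10⁻³ / (1.44×10⁻⁴ × 0.935) = 13.9 m/s
Converting: 13.9 m/s × 1.944 = 27 knots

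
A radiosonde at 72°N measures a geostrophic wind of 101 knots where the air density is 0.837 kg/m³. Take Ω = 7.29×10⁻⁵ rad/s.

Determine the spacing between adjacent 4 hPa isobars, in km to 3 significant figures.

Coriolis parameter at 72°N:
f = 2Ω sin φ = 2 × 7.29×10⁻⁵ × sin 72° = 1.39×10⁻⁴ s⁻¹
Wind speed in SI: 101 knots = 52.0 m/s
Geostrophic balance rearranged: |∂P/∂n| = f ρ V_g
|∂P/∂n| = 1.39×10⁻⁴ × 0.837 × 52.0 = 6.03×10⁻³ Pa/m
Isobar spacing: Δn = ΔP/|∂P/∂n| = 400 Pa / 6.03×10⁻³ Pa/m = 66330 m ≈ 66.3 km

66.3 km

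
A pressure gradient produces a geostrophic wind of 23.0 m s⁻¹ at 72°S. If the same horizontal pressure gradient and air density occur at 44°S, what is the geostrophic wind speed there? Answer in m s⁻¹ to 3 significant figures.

31.5 m s⁻¹

With the same pressure gradient and density, V_g ∝ 1/f ∝ 1/sin φ.
V₂ = V₁ · sin φ₁ / sin φ₂ = 23.0 × sin 72° / sin 44°
V₂ = 23.0 × 0.9511/0.6947 = 31.5 m s⁻¹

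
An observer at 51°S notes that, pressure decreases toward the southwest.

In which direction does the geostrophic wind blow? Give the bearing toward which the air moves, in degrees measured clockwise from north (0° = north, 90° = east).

135°

The pressure-gradient force points toward the southwest (bearing 225°).
Geostrophic balance: in the Southern Hemisphere the Coriolis force deflects motion to the left, so the geostrophic wind blows 90° to the left of the pressure-gradient force (low pressure on the right).
Rotating 225° by 90° counterclockwise gives 135° — the wind blows toward the southeast.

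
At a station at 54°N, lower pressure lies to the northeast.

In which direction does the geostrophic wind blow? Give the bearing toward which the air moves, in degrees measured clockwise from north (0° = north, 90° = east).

The pressure-gradient force points toward the northeast (bearing 045°).
Geostrophic balance: in the Northern Hemisphere the Coriolis force deflects motion to the right, so the geostrophic wind blows 90° to the right of the pressure-gradient force (low pressure on the left).
Rotating 045° by 90° clockwise gives 135° — the wind blows toward the southeast.

135°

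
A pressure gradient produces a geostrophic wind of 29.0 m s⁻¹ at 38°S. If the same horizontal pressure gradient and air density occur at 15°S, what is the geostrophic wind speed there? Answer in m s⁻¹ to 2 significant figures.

69 m s⁻¹

With the same pressure gradient and density, V_g ∝ 1/f ∝ 1/sin φ.
V₂ = V₁ · sin φ₁ / sin φ₂ = 29.0 × sin 38° / sin 15°
V₂ = 29.0 × 0.6157/0.2588 = 69 m s⁻¹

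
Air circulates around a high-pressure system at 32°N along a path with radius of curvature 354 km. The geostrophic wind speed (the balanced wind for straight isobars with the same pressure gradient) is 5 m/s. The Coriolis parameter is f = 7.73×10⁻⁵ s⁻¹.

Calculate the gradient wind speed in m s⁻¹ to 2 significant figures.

6.6 m s⁻¹

Around a high, pressure-gradient force acts outward with centrifugal, so Coriolis balances both:
fV = (1/ρ)|∂P/∂n| + V²/R  →  V² − fR·V + fR·V_g = 0
With fR = 7.73×10⁻⁵ × 354×10³ m = 27.4 m/s:
V = [fR − √((fR)² − 4 fR V_g)]/2 = [27.4 − √(27.4² − 4×27.4×5)]/2 = 6.58 m/s
Supergeostrophic (V > V_g = 5 m/s), as expected around a high.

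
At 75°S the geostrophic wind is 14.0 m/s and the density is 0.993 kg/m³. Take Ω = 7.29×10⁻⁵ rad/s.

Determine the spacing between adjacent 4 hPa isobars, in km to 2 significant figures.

Coriolis parameter at 75°S:
f = 2Ω sin φ = 2 × 7.29×10⁻⁵ × sin 75° = 1.41×10⁻⁴ s⁻¹
Geostrophic balance rearranged: |∂P/∂n| = f ρ V_g
|∂P/∂n| = 1.41×10⁻⁴ × 0.993 × 14.0 = 1.96×10⁻³ Pa/m
Isobar spacing: Δn = ΔP/|∂P/∂n| = 400 Pa / 1.96×10⁻³ Pa/m = 204306 m ≈ 200 km

200 km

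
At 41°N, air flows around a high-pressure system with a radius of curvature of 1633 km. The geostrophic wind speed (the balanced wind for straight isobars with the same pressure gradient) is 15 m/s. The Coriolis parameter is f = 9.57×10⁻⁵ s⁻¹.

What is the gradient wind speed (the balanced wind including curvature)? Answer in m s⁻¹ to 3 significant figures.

16.8 m s⁻¹

Around a high, pressure-gradient force acts outward with centrifugal, so Coriolis balances both:
fV = (1/ρ)|∂P/∂n| + V²/R  →  V² − fR·V + fR·V_g = 0
With fR = 9.57×10⁻⁵ × 1633×10³ m = 156 m/s:
V = [fR − √((fR)² − 4 fR V_g)]/2 = [156 − √(156² − 4×156×15)]/2 = 16.8 m/s
Supergeostrophic (V > V_g = 15 m/s), as expected around a high.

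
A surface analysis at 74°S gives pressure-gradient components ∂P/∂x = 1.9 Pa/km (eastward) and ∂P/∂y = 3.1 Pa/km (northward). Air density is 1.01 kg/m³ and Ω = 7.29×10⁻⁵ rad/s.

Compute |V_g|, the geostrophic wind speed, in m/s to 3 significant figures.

25.7 m/s

Coriolis parameter at 74°S:
f = 2Ω sin φ = 2 × 7.29×10⁻⁵ × sin 74° = 1.40×10⁻⁴ s⁻¹
In the Southern Hemisphere f is negative: f = −1.40×10⁻⁴ s⁻¹.
Component geostrophic relations (x east, y north):
u_g = −(1/(fρ)) ∂P/∂y,  v_g = (1/(fρ)) ∂P/∂x
u_g = −(3.1×10⁻³)/(−1.40×10⁻⁴ × 1.01) = 21.9 m/s;  v_g = (1.9×10⁻³)/(−1.40×10⁻⁴ × 1.01) = −13.4 m/s
|V_g| = √(u_g² + v_g²) = 25.7 m/s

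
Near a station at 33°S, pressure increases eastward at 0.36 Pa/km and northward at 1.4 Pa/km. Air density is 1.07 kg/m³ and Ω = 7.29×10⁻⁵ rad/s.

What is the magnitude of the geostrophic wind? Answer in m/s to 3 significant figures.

17.0 m/s

Coriolis parameter at 33°S:
f = 2Ω sin φ = 2 × 7.29×10⁻⁵ × sin 33° = 7.94×10⁻⁵ s⁻¹
In the Southern Hemisphere f is negative: f = −7.94×10⁻⁵ s⁻¹.
Component geostrophic relations (x east, y north):
u_g = −(1/(fρ)) ∂P/∂y,  v_g = (1/(fρ)) ∂P/∂x
u_g = −(1.4×10⁻³)/(−7.94×10⁻⁵ × 1.07) = 16.5 m/s;  v_g = (0.36×10⁻³)/(−7.94×10⁻⁵ × 1.07) = −4.24 m/s
|V_g| = √(u_g² + v_g²) = 17.0 m/s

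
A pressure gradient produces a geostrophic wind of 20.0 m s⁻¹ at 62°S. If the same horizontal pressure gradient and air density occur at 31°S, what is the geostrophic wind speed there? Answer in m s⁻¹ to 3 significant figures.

With the same pressure gradient and density, V_g ∝ 1/f ∝ 1/sin φ.
V₂ = V₁ · sin φ₁ / sin φ₂ = 20.0 × sin 62° / sin 31°
V₂ = 20.0 × 0.8829/0.5150 = 34.3 m s⁻¹

34.3 m s⁻¹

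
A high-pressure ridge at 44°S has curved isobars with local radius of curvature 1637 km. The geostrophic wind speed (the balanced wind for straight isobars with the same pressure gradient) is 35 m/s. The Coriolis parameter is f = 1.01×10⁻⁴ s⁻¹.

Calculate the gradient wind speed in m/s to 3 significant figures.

50.3 m/s

Around a high, pressure-gradient force acts outward with centrifugal, so Coriolis balances both:
fV = (1/ρ)|∂P/∂n| + V²/R  →  V² − fR·V + fR·V_g = 0
With fR = 1.01×10⁻⁴ × 1637×10³ m = 165 m/s:
V = [fR − √((fR)² − 4 fR V_g)]/2 = [165 − √(165² − 4×165×35)]/2 = 50.3 m/s
Supergeostrophic (V > V_g = 35 m/s), as expected around a high.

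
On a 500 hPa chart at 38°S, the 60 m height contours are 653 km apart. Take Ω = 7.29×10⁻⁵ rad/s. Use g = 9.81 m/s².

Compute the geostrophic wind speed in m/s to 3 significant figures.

10.0 m/s

Coriolis parameter at 38°S:
f = 2Ω sin φ = 2 × 7.29×10⁻⁵ × sin 38° = 8.98×10⁻⁵ s⁻¹
Height gradient: |∂Z/∂n| = 60 m / 653000 m = 9.19×10⁻⁵
On a pressure surface, geostrophic balance gives V_g = (g/f)|∂Z/∂n|:
V_g = 9.81 × 9.19×10⁻⁵ / 8.98×10⁻⁵ = 10.0 m/s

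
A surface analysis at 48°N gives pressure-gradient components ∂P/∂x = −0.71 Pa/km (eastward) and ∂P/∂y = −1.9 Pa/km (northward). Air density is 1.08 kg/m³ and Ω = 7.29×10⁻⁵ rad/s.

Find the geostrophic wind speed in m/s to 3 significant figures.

17.3 m/s

Coriolis parameter at 48°N:
f = 2Ω sin φ = 2 × 7.29×10⁻⁵ × sin 48° = 1.08×10⁻⁴ s⁻¹
Component geostrophic relations (x east, y north):
u_g = −(1/(fρ)) ∂P/∂y,  v_g = (1/(fρ)) ∂P/∂x
u_g = −(−1.9×10⁻³)/(1.08×10⁻⁴ × 1.08) = 16.2 m/s;  v_g = (−0.71×10⁻³)/(1.08×10⁻⁴ × 1.08) = −6.07 m/s
|V_g| = √(u_g² + v_g²) = 17.3 m/s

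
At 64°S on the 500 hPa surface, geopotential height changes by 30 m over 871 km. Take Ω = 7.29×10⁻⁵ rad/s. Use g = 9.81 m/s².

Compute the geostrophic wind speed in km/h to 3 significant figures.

Coriolis parameter at 64°S:
f = 2Ω sin φ = 2 × 7.29×10⁻⁵ × sin 64° = 1.31×10⁻⁴ s⁻¹
Height gradient: |∂Z/∂n| = 30 m / 871000 m = 3.44×10⁻⁵
On a pressure surface, geostrophic balance gives V_g = (g/f)|∂Z/∂n|:
V_g = 9.81 × 3.44×10⁻⁵ / 1.31×10⁻⁴ = 2.58 m/s
Converting: 2.58 m/s × 3.6 = 9.28 km/h

9.28 km/h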